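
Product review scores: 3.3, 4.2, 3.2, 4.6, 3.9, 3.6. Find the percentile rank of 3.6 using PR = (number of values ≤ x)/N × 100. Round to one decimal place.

50.0

N = 6.
Strictly below 3.6: 2. Equal to 3.6: 1.
PR = 3/6 × 100 = 50.0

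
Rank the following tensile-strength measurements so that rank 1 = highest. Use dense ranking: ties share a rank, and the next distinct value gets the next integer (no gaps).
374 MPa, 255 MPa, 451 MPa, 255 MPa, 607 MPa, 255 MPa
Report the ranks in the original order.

3, 4, 2, 4, 1, 4

Sorted (descending): 607, 451, 374, 255, 255, 255
The 3 values of 255 share dense rank 4.
Remaining distinct values take the next consecutive integers.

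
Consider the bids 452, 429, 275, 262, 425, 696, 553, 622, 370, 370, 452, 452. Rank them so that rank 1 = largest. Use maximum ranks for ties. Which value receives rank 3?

553

Sorted (descending): 696, 622, 553, 452, 452, 452, 429, 425, 370, 370, 275, 262
The 3 values of 452 occupy positions 4–6 → each gets rank 6.
The 2 values of 370 occupy positions 9–10 → each gets rank 10.
Rank 3 → value 553.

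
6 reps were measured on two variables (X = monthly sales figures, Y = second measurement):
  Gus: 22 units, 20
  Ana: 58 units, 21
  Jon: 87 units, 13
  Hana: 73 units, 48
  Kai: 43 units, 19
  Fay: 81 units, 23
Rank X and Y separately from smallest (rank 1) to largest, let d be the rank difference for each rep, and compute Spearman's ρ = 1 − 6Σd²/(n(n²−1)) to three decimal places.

0.029

Ranks of variable 1: 1, 3, 6, 4, 2, 5
Ranks of variable 2: 3, 4, 1, 6, 2, 5
d = r₁ − r₂: -2, -1, 5, -2, 0, 0
d²: 4, 1, 25, 4, 0, 0; Σd² = 34
ρ = 1 − 6·34/(6·35) = 1 − 204/210 = 0.029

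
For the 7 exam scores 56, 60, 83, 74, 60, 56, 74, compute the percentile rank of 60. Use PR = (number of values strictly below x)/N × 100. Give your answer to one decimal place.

28.6

N = 7.
Strictly below 60: 2. Equal to 60: 2.
PR = 2/7 × 100 = 28.6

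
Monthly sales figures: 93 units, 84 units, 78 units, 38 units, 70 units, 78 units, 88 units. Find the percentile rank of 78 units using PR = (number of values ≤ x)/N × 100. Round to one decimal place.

57.1

N = 7.
Strictly below 78: 2. Equal to 78: 2.
PR = 4/7 × 100 = 57.1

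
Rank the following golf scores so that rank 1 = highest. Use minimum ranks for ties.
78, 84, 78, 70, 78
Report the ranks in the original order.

2, 1, 2, 5, 2

Sorted (descending): 84, 78, 78, 78, 70
The 3 values of 78 occupy positions 2–4 → each gets rank 2.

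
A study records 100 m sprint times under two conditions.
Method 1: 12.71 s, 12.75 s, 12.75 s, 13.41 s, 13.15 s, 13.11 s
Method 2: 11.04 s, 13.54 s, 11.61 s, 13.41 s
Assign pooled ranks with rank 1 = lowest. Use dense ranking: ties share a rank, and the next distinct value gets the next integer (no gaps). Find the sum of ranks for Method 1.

29

Sorted (ascending): 11.04, 11.61, 12.71, 12.75, 12.75, 13.11, 13.15, 13.41, 13.41, 13.54
The 2 values of 12.75 share dense rank 4.
The 2 values of 13.41 share dense rank 7.
Remaining distinct values take the next consecutive integers.
Method 1 values → pooled ranks: 12.71→3, 12.75→4, 12.75→4, 13.41→7, 13.15→6, 13.11→5
Rank sum = 3 + 4 + 4 + 7 + 6 + 5 = 29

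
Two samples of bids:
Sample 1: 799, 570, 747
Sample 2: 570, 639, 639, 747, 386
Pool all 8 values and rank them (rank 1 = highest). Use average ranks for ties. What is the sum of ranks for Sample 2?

26

Sorted (descending): 799, 747, 747, 639, 639, 570, 570, 386
The 2 values of 747 occupy positions 2–3 → average rank (2+3)/2 = 2.5.
The 2 values of 639 occupy positions 4–5 → average rank (4+5)/2 = 4.5.
The 2 values of 570 occupy positions 6–7 → average rank (6+7)/2 = 6.5.
Sample 2 values → pooled ranks: 570→6.5, 639→4.5, 639→4.5, 747→2.5, 386→8
Rank sum = 6.5 + 4.5 + 4.5 + 2.5 + 8 = 26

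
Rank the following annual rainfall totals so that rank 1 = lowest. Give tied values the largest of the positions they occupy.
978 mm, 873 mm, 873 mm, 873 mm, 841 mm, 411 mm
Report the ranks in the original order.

6, 5, 5, 5, 2, 1

Sorted (ascending): 411, 841, 873, 873, 873, 978
The 3 values of 873 occupy positions 3–5 → each gets rank 5.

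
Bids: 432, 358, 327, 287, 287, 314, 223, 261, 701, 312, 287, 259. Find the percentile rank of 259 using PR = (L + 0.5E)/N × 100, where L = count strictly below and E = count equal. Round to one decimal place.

12.5

N = 12.
Strictly below 259: 1. Equal to 259: 1.
PR = (1 + 0.5·1)/12 × 100 = 12.5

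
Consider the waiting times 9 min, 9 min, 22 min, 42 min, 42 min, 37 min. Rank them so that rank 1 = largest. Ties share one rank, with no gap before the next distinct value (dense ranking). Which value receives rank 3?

22

Sorted (descending): 42, 42, 37, 22, 9, 9
The 2 values of 42 share dense rank 1.
The 2 values of 9 share dense rank 4.
Remaining distinct values take the next consecutive integers.
Rank 3 → value 22.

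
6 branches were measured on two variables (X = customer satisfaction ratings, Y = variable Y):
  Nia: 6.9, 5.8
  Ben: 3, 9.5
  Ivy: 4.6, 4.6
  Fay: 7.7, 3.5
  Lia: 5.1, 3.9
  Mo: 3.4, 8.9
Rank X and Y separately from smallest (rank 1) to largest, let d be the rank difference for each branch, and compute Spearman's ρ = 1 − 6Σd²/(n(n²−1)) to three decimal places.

-0.829

Ranks of variable 1: 5, 1, 3, 6, 4, 2
Ranks of variable 2: 4, 6, 3, 1, 2, 5
d = r₁ − r₂: 1, -5, 0, 5, 2, -3
d²: 1, 25, 0, 25, 4, 9; Σd² = 64
ρ = 1 − 6·64/(6·35) = 1 − 384/210 = -0.829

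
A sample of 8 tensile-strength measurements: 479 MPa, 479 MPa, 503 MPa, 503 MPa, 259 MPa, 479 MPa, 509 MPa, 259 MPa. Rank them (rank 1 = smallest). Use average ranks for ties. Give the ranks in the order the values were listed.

Sorted (ascending): 259, 259, 479, 479, 479, 503, 503, 509
The 2 values of 259 occupy positions 1–2 → average rank (1+2)/2 = 1.5.
The 3 values of 479 occupy positions 3–5 → average rank 4.
The 2 values of 503 occupy positions 6–7 → average rank (6+7)/2 = 6.5.

4, 4, 6.5, 6.5, 1.5, 4, 8, 1.5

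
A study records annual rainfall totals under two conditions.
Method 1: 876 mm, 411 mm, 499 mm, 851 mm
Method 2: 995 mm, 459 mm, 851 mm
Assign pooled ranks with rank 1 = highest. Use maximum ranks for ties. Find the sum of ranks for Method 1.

Sorted (descending): 995, 876, 851, 851, 499, 459, 411
The 2 values of 851 occupy positions 3–4 → each gets rank 4.
Method 1 values → pooled ranks: 876→2, 411→7, 499→5, 851→4
Rank sum = 2 + 7 + 5 + 4 = 18

18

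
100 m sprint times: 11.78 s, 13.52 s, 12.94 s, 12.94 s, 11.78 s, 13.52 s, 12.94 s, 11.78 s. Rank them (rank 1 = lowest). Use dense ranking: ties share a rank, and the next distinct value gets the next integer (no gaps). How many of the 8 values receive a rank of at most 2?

Sorted (ascending): 11.78, 11.78, 11.78, 12.94, 12.94, 12.94, 13.52, 13.52
The 3 values of 11.78 share dense rank 1.
The 3 values of 12.94 share dense rank 2.
The 2 values of 13.52 share dense rank 3.
Ranks ≤ 2: {1, 1, 1, 2, 2, 2} → 6 values.

6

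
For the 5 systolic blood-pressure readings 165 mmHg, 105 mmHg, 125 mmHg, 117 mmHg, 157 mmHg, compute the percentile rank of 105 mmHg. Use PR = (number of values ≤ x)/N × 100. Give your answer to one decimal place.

N = 5.
Strictly below 105: 0. Equal to 105: 1.
PR = 1/5 × 100 = 20.0

20.0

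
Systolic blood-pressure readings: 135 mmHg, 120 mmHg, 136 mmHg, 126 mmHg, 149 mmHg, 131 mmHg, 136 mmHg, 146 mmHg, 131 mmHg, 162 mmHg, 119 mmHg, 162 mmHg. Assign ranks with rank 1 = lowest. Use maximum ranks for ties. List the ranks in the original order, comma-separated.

6, 2, 8, 3, 10, 5, 8, 9, 5, 12, 1, 12

Sorted (ascending): 119, 120, 126, 131, 131, 135, 136, 136, 146, 149, 162, 162
The 2 values of 131 occupy positions 4–5 → each gets rank 5.
The 2 values of 136 occupy positions 7–8 → each gets rank 8.
The 2 values of 162 occupy positions 11–12 → each gets rank 12.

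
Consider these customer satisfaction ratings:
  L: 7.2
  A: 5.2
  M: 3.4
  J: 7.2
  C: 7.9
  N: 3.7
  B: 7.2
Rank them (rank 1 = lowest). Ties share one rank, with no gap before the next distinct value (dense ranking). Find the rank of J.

Sorted (ascending): 3.4, 3.7, 5.2, 7.2, 7.2, 7.2, 7.9
The 3 values of 7.2 share dense rank 4.
Remaining distinct values take the next consecutive integers.
J has value 7.2 → rank 4.

4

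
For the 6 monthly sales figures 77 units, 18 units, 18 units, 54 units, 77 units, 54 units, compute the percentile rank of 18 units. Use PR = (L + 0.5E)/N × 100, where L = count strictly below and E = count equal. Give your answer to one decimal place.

16.7

N = 6.
Strictly below 18: 0. Equal to 18: 2.
PR = (0 + 0.5·2)/6 × 100 = 16.7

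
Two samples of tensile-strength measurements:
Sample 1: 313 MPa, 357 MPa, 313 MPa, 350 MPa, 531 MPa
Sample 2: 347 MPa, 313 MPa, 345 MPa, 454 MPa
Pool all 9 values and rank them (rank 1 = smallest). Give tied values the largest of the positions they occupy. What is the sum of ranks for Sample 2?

20

Sorted (ascending): 313, 313, 313, 345, 347, 350, 357, 454, 531
The 3 values of 313 occupy positions 1–3 → each gets rank 3.
Sample 2 values → pooled ranks: 347→5, 313→3, 345→4, 454→8
Rank sum = 5 + 3 + 4 + 8 = 20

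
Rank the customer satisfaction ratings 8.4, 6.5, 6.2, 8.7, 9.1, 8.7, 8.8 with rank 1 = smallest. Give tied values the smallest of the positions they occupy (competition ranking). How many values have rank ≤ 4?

5

Sorted (ascending): 6.2, 6.5, 8.4, 8.7, 8.7, 8.8, 9.1
The 2 values of 8.7 occupy positions 4–5 → each gets rank 4.
Ranks ≤ 4: {1, 2, 3, 4, 4} → 5 values.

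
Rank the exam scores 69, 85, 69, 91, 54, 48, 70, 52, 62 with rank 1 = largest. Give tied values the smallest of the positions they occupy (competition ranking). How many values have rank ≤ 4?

Sorted (descending): 91, 85, 70, 69, 69, 62, 54, 52, 48
The 2 values of 69 occupy positions 4–5 → each gets rank 4.
Ranks ≤ 4: {1, 2, 3, 4, 4} → 5 values.

5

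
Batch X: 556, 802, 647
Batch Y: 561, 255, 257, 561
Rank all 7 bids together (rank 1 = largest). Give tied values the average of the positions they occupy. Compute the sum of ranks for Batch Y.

20

Sorted (descending): 802, 647, 561, 561, 556, 257, 255
The 2 values of 561 occupy positions 3–4 → average rank (3+4)/2 = 3.5.
Batch Y values → pooled ranks: 561→3.5, 255→7, 257→6, 561→3.5
Rank sum = 3.5 + 7 + 6 + 3.5 = 20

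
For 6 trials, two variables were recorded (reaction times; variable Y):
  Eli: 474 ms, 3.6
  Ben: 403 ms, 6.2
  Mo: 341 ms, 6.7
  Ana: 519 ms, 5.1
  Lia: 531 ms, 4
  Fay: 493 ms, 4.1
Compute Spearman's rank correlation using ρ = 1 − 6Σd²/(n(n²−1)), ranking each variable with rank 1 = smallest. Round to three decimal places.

-0.600

Ranks of variable 1: 3, 2, 1, 5, 6, 4
Ranks of variable 2: 1, 5, 6, 4, 2, 3
d = r₁ − r₂: 2, -3, -5, 1, 4, 1
d²: 4, 9, 25, 1, 16, 1; Σd² = 56
ρ = 1 − 6·56/(6·35) = 1 − 336/210 = -0.600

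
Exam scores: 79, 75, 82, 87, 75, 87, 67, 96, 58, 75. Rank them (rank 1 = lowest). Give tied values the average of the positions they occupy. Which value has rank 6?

79

Sorted (ascending): 58, 67, 75, 75, 75, 79, 82, 87, 87, 96
The 3 values of 75 occupy positions 3–5 → average rank 4.
The 2 values of 87 occupy positions 8–9 → average rank (8+9)/2 = 8.5.
Rank 6 → value 79.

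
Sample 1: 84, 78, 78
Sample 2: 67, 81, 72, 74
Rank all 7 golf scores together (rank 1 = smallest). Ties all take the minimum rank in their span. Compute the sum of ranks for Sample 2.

Sorted (ascending): 67, 72, 74, 78, 78, 81, 84
The 2 values of 78 occupy positions 4–5 → each gets rank 4.
Sample 2 values → pooled ranks: 67→1, 81→6, 72→2, 74→3
Rank sum = 1 + 6 + 2 + 3 = 12

12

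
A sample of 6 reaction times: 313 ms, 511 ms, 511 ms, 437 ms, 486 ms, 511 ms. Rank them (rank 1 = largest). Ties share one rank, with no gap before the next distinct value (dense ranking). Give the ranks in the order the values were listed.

4, 1, 1, 3, 2, 1

Sorted (descending): 511, 511, 511, 486, 437, 313
The 3 values of 511 share dense rank 1.
Remaining distinct values take the next consecutive integers.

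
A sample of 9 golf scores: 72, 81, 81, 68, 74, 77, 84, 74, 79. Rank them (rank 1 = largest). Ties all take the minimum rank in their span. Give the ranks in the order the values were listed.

Sorted (descending): 84, 81, 81, 79, 77, 74, 74, 72, 68
The 2 values of 81 occupy positions 2–3 → each gets rank 2.
The 2 values of 74 occupy positions 6–7 → each gets rank 6.

8, 2, 2, 9, 6, 5, 1, 6, 4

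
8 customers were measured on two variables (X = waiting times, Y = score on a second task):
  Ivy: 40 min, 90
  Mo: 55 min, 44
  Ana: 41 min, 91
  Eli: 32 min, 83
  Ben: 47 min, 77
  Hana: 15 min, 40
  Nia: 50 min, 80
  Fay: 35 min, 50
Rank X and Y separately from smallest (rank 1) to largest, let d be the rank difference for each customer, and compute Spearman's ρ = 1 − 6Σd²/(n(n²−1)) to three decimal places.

Ranks of variable 1: 4, 8, 5, 2, 6, 1, 7, 3
Ranks of variable 2: 7, 2, 8, 6, 4, 1, 5, 3
d = r₁ − r₂: -3, 6, -3, -4, 2, 0, 2, 0
d²: 9, 36, 9, 16, 4, 0, 4, 0; Σd² = 78
ρ = 1 − 6·78/(8·63) = 1 − 468/504 = 0.071

0.071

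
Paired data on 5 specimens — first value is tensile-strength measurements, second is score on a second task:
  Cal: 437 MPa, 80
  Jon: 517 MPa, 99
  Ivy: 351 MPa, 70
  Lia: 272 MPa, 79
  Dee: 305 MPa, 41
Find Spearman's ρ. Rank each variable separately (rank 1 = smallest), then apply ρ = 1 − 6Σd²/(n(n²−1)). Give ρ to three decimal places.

0.700

Ranks of variable 1: 4, 5, 3, 1, 2
Ranks of variable 2: 4, 5, 2, 3, 1
d = r₁ − r₂: 0, 0, 1, -2, 1
d²: 0, 0, 1, 4, 1; Σd² = 6
ρ = 1 − 6·6/(5·24) = 1 − 36/120 = 0.700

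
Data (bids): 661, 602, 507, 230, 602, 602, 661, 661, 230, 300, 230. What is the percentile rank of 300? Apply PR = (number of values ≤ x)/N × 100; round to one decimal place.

36.4

N = 11.
Strictly below 300: 3. Equal to 300: 1.
PR = 4/11 × 100 = 36.4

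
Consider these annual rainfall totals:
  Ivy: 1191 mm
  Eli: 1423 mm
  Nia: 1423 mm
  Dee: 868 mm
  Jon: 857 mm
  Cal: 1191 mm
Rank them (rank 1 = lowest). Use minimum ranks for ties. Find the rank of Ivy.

Sorted (ascending): 857, 868, 1191, 1191, 1423, 1423
The 2 values of 1191 occupy positions 3–4 → each gets rank 3.
The 2 values of 1423 occupy positions 5–6 → each gets rank 5.
Ivy has value 1191 mm → rank 3.

3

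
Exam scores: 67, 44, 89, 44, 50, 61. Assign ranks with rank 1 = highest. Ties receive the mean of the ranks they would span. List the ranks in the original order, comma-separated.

Sorted (descending): 89, 67, 61, 50, 44, 44
The 2 values of 44 occupy positions 5–6 → average rank (5+6)/2 = 5.5.

2, 5.5, 1, 5.5, 4, 3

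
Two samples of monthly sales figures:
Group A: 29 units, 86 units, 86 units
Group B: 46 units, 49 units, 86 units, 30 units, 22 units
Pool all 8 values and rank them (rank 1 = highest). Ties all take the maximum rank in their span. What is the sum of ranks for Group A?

13

Sorted (descending): 86, 86, 86, 49, 46, 30, 29, 22
The 3 values of 86 occupy positions 1–3 → each gets rank 3.
Group A values → pooled ranks: 29→7, 86→3, 86→3
Rank sum = 7 + 3 + 3 = 13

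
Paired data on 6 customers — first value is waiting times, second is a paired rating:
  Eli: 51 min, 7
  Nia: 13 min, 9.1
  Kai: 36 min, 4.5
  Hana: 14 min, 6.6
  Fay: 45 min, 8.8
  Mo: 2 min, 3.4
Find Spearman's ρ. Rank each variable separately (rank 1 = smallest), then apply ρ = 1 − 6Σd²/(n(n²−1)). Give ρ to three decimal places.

0.314

Ranks of variable 1: 6, 2, 4, 3, 5, 1
Ranks of variable 2: 4, 6, 2, 3, 5, 1
d = r₁ − r₂: 2, -4, 2, 0, 0, 0
d²: 4, 16, 4, 0, 0, 0; Σd² = 24
ρ = 1 − 6·24/(6·35) = 1 − 144/210 = 0.314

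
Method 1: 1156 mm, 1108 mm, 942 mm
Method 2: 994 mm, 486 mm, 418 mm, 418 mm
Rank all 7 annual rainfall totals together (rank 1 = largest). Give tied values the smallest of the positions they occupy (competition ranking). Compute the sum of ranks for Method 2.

Sorted (descending): 1156, 1108, 994, 942, 486, 418, 418
The 2 values of 418 occupy positions 6–7 → each gets rank 6.
Method 2 values → pooled ranks: 994→3, 486→5, 418→6, 418→6
Rank sum = 3 + 5 + 6 + 6 = 20

20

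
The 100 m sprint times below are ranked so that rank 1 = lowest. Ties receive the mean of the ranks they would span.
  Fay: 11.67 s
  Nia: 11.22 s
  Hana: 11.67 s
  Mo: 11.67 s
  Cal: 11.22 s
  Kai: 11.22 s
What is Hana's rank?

Sorted (ascending): 11.22, 11.22, 11.22, 11.67, 11.67, 11.67
The 3 values of 11.22 occupy positions 1–3 → average rank 2.
The 3 values of 11.67 occupy positions 4–6 → average rank 5.
Hana has value 11.67 s → rank 5.

5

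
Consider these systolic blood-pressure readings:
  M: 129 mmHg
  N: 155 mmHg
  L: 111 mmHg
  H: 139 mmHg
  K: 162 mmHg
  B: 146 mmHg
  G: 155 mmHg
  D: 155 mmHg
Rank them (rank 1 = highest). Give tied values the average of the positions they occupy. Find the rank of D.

3

Sorted (descending): 162, 155, 155, 155, 146, 139, 129, 111
The 3 values of 155 occupy positions 2–4 → average rank 3.
D has value 155 mmHg → rank 3.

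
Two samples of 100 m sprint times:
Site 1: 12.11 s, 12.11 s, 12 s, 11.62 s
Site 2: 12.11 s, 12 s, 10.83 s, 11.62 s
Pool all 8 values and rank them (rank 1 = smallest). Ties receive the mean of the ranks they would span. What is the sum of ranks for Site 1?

Sorted (ascending): 10.83, 11.62, 11.62, 12, 12, 12.11, 12.11, 12.11
The 2 values of 11.62 occupy positions 2–3 → average rank (2+3)/2 = 2.5.
The 2 values of 12 occupy positions 4–5 → average rank (4+5)/2 = 4.5.
The 3 values of 12.11 occupy positions 6–8 → average rank 7.
Site 1 values → pooled ranks: 12.11→7, 12.11→7, 12→4.5, 11.62→2.5
Rank sum = 7 + 7 + 4.5 + 2.5 = 21

21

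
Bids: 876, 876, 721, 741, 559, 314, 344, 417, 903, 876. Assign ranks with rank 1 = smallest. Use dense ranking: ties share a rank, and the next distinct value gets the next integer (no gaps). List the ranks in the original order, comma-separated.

7, 7, 5, 6, 4, 1, 2, 3, 8, 7

Sorted (ascending): 314, 344, 417, 559, 721, 741, 876, 876, 876, 903
The 3 values of 876 share dense rank 7.
Remaining distinct values take the next consecutive integers.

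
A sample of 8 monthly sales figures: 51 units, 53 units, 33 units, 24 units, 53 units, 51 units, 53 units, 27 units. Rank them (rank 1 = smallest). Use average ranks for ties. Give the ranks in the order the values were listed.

Sorted (ascending): 24, 27, 33, 51, 51, 53, 53, 53
The 2 values of 51 occupy positions 4–5 → average rank (4+5)/2 = 4.5.
The 3 values of 53 occupy positions 6–8 → average rank 7.

4.5, 7, 3, 1, 7, 4.5, 7, 2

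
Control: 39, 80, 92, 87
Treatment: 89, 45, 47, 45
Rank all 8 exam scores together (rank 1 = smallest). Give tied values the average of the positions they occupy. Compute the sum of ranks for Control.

20

Sorted (ascending): 39, 45, 45, 47, 80, 87, 89, 92
The 2 values of 45 occupy positions 2–3 → average rank (2+3)/2 = 2.5.
Control values → pooled ranks: 39→1, 80→5, 92→8, 87→6
Rank sum = 1 + 5 + 8 + 6 = 20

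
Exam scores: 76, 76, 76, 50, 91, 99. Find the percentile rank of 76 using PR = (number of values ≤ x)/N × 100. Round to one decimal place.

66.7

N = 6.
Strictly below 76: 1. Equal to 76: 3.
PR = 4/6 × 100 = 66.7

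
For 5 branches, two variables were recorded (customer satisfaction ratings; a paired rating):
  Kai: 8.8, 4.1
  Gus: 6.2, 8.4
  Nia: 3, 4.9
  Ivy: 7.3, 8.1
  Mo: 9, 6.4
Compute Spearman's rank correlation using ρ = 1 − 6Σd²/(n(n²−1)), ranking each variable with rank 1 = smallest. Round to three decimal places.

-0.200

Ranks of variable 1: 4, 2, 1, 3, 5
Ranks of variable 2: 1, 5, 2, 4, 3
d = r₁ − r₂: 3, -3, -1, -1, 2
d²: 9, 9, 1, 1, 4; Σd² = 24
ρ = 1 − 6·24/(5·24) = 1 − 144/120 = -0.200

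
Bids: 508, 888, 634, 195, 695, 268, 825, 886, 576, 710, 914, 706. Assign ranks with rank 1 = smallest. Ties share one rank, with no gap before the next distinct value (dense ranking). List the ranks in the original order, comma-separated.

Sorted (ascending): 195, 268, 508, 576, 634, 695, 706, 710, 825, 886, 888, 914
No ties — each value takes its position as its rank.

3, 11, 5, 1, 6, 2, 9, 10, 4, 8, 12, 7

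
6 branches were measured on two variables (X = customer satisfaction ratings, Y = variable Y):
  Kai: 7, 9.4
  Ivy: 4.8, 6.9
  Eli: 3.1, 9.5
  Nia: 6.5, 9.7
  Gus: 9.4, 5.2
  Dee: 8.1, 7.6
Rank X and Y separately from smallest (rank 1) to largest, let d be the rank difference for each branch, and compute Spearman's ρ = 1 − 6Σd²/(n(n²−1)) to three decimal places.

-0.543

Ranks of variable 1: 4, 2, 1, 3, 6, 5
Ranks of variable 2: 4, 2, 5, 6, 1, 3
d = r₁ − r₂: 0, 0, -4, -3, 5, 2
d²: 0, 0, 16, 9, 25, 4; Σd² = 54
ρ = 1 − 6·54/(6·35) = 1 − 324/210 = -0.543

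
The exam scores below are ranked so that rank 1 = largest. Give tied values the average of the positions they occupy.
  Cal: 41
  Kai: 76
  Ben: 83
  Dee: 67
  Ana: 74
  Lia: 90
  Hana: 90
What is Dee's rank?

6

Sorted (descending): 90, 90, 83, 76, 74, 67, 41
The 2 values of 90 occupy positions 1–2 → average rank (1+2)/2 = 1.5.
Dee has value 67 → rank 6.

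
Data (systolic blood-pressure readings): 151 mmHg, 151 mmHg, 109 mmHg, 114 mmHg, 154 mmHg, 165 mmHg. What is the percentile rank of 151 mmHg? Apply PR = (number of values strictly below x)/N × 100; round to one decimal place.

33.3

N = 6.
Strictly below 151: 2. Equal to 151: 2.
PR = 2/6 × 100 = 33.3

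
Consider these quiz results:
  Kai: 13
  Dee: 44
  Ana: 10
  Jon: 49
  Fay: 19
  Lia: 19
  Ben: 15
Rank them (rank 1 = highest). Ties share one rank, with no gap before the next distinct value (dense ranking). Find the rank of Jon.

Sorted (descending): 49, 44, 19, 19, 15, 13, 10
The 2 values of 19 share dense rank 3.
Remaining distinct values take the next consecutive integers.
Jon has value 49 → rank 1.

1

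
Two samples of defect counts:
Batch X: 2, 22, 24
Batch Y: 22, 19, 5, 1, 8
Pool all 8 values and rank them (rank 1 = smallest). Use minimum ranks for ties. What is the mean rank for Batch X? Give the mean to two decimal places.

Sorted (ascending): 1, 2, 5, 8, 19, 22, 22, 24
The 2 values of 22 occupy positions 6–7 → each gets rank 6.
Batch X values → pooled ranks: 2→2, 22→6, 24→8
Mean rank = (2 + 6 + 8) / 3 = 5.33

5.33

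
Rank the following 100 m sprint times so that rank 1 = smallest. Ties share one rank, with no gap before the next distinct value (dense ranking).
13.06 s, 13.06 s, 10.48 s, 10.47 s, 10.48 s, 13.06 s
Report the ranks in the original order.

Sorted (ascending): 10.47, 10.48, 10.48, 13.06, 13.06, 13.06
The 2 values of 10.48 share dense rank 2.
The 3 values of 13.06 share dense rank 3.
Remaining distinct values take the next consecutive integers.

3, 3, 2, 1, 2, 3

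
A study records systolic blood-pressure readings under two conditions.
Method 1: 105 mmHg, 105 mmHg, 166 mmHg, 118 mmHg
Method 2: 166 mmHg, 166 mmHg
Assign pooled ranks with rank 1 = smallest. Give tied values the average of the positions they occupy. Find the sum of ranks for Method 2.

Sorted (ascending): 105, 105, 118, 166, 166, 166
The 2 values of 105 occupy positions 1–2 → average rank (1+2)/2 = 1.5.
The 3 values of 166 occupy positions 4–6 → average rank 5.
Method 2 values → pooled ranks: 166→5, 166→5
Rank sum = 5 + 5 = 10

10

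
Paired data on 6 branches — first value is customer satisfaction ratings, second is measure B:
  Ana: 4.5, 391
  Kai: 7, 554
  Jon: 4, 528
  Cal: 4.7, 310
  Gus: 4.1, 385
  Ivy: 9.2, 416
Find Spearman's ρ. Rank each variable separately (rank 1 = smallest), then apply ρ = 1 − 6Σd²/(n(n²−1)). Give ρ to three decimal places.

0.143

Ranks of variable 1: 3, 5, 1, 4, 2, 6
Ranks of variable 2: 3, 6, 5, 1, 2, 4
d = r₁ − r₂: 0, -1, -4, 3, 0, 2
d²: 0, 1, 16, 9, 0, 4; Σd² = 30
ρ = 1 − 6·30/(6·35) = 1 − 180/210 = 0.143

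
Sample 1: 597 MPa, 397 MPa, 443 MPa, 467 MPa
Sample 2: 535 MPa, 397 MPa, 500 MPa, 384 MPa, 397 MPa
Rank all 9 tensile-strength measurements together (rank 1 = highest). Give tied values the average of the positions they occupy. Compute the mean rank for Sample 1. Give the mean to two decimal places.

Sorted (descending): 597, 535, 500, 467, 443, 397, 397, 397, 384
The 3 values of 397 occupy positions 6–8 → average rank 7.
Sample 1 values → pooled ranks: 597→1, 397→7, 443→5, 467→4
Mean rank = (1 + 7 + 5 + 4) / 4 = 4.25

4.25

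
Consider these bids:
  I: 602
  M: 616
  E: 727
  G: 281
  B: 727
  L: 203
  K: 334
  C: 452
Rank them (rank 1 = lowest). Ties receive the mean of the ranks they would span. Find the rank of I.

Sorted (ascending): 203, 281, 334, 452, 602, 616, 727, 727
The 2 values of 727 occupy positions 7–8 → average rank (7+8)/2 = 7.5.
I has value 602 → rank 5.

5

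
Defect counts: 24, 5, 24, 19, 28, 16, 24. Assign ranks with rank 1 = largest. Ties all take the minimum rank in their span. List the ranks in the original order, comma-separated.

2, 7, 2, 5, 1, 6, 2

Sorted (descending): 28, 24, 24, 24, 19, 16, 5
The 3 values of 24 occupy positions 2–4 → each gets rank 2.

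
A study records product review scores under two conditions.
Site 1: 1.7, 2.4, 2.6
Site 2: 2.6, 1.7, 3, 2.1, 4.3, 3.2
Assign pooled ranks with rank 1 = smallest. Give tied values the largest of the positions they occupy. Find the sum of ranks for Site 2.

Sorted (ascending): 1.7, 1.7, 2.1, 2.4, 2.6, 2.6, 3, 3.2, 4.3
The 2 values of 1.7 occupy positions 1–2 → each gets rank 2.
The 2 values of 2.6 occupy positions 5–6 → each gets rank 6.
Site 2 values → pooled ranks: 2.6→6, 1.7→2, 3→7, 2.1→3, 4.3→9, 3.2→8
Rank sum = 6 + 2 + 7 + 3 + 9 + 8 = 35

35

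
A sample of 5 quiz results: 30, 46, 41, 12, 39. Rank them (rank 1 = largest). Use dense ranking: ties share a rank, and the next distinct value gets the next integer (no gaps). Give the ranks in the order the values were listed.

Sorted (descending): 46, 41, 39, 30, 12
No ties — each value takes its position as its rank.

4, 1, 2, 5, 3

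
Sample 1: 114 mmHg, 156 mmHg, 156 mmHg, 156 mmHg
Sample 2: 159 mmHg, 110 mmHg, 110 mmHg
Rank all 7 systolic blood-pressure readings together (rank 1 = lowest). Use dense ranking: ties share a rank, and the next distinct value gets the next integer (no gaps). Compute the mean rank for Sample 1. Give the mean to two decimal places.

2.75

Sorted (ascending): 110, 110, 114, 156, 156, 156, 159
The 2 values of 110 share dense rank 1.
The 3 values of 156 share dense rank 3.
Remaining distinct values take the next consecutive integers.
Sample 1 values → pooled ranks: 114→2, 156→3, 156→3, 156→3
Mean rank = (2 + 3 + 3 + 3) / 4 = 2.75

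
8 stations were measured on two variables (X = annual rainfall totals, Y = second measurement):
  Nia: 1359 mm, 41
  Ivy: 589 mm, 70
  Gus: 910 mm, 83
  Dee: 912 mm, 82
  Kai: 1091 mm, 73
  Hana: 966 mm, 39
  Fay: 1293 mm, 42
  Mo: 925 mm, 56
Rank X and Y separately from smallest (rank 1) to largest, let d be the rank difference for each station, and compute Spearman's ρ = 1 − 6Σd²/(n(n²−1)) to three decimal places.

-0.619

Ranks of variable 1: 8, 1, 2, 3, 6, 5, 7, 4
Ranks of variable 2: 2, 5, 8, 7, 6, 1, 3, 4
d = r₁ − r₂: 6, -4, -6, -4, 0, 4, 4, 0
d²: 36, 16, 36, 16, 0, 16, 16, 0; Σd² = 136
ρ = 1 − 6·136/(8·63) = 1 − 816/504 = -0.619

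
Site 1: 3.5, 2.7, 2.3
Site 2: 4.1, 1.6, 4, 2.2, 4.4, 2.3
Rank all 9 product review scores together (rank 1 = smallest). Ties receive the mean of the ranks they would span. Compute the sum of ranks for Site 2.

Sorted (ascending): 1.6, 2.2, 2.3, 2.3, 2.7, 3.5, 4, 4.1, 4.4
The 2 values of 2.3 occupy positions 3–4 → average rank (3+4)/2 = 3.5.
Site 2 values → pooled ranks: 4.1→8, 1.6→1, 4→7, 2.2→2, 4.4→9, 2.3→3.5
Rank sum = 8 + 1 + 7 + 2 + 9 + 3.5 = 30.5

30.5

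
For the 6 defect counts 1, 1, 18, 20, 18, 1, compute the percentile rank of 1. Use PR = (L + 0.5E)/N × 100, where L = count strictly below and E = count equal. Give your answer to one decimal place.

25.0

N = 6.
Strictly below 1: 0. Equal to 1: 3.
PR = (0 + 0.5·3)/6 × 100 = 25.0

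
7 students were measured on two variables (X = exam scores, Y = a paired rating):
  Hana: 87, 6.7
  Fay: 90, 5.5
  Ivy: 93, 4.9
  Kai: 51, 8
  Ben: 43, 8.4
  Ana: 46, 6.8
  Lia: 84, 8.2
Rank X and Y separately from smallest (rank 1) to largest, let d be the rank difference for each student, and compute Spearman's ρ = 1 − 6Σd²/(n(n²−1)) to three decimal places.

-0.857

Ranks of variable 1: 5, 6, 7, 3, 1, 2, 4
Ranks of variable 2: 3, 2, 1, 5, 7, 4, 6
d = r₁ − r₂: 2, 4, 6, -2, -6, -2, -2
d²: 4, 16, 36, 4, 36, 4, 4; Σd² = 104
ρ = 1 − 6·104/(7·48) = 1 − 624/336 = -0.857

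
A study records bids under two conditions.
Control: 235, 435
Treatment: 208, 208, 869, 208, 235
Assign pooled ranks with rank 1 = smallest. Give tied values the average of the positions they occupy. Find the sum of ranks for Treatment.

17.5

Sorted (ascending): 208, 208, 208, 235, 235, 435, 869
The 3 values of 208 occupy positions 1–3 → average rank 2.
The 2 values of 235 occupy positions 4–5 → average rank (4+5)/2 = 4.5.
Treatment values → pooled ranks: 208→2, 208→2, 869→7, 208→2, 235→4.5
Rank sum = 2 + 2 + 7 + 2 + 4.5 = 17.5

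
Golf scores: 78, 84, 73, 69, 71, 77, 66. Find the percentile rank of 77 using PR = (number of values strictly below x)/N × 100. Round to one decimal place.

57.1

N = 7.
Strictly below 77: 4. Equal to 77: 1.
PR = 4/7 × 100 = 57.1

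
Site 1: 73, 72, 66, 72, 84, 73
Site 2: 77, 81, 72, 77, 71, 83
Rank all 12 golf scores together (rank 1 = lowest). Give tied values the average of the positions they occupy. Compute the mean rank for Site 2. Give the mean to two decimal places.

7.33

Sorted (ascending): 66, 71, 72, 72, 72, 73, 73, 77, 77, 81, 83, 84
The 3 values of 72 occupy positions 3–5 → average rank 4.
The 2 values of 73 occupy positions 6–7 → average rank (6+7)/2 = 6.5.
The 2 values of 77 occupy positions 8–9 → average rank (8+9)/2 = 8.5.
Site 2 values → pooled ranks: 77→8.5, 81→10, 72→4, 77→8.5, 71→2, 83→11
Mean rank = (8.5 + 10 + 4 + 8.5 + 2 + 11) / 6 = 7.33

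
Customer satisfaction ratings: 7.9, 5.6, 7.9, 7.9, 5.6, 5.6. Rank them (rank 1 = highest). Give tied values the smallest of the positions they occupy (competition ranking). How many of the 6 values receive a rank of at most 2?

3

Sorted (descending): 7.9, 7.9, 7.9, 5.6, 5.6, 5.6
The 3 values of 7.9 occupy positions 1–3 → each gets rank 1.
The 3 values of 5.6 occupy positions 4–6 → each gets rank 4.
Ranks ≤ 2: {1, 1, 1} → 3 values.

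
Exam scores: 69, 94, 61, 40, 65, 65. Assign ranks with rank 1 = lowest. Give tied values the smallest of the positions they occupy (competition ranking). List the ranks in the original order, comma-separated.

Sorted (ascending): 40, 61, 65, 65, 69, 94
The 2 values of 65 occupy positions 3–4 → each gets rank 3.

5, 6, 2, 1, 3, 3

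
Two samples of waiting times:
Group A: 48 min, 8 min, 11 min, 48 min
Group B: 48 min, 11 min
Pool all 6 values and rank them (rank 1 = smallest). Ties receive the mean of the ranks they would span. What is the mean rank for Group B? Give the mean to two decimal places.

Sorted (ascending): 8, 11, 11, 48, 48, 48
The 2 values of 11 occupy positions 2–3 → average rank (2+3)/2 = 2.5.
The 3 values of 48 occupy positions 4–6 → average rank 5.
Group B values → pooled ranks: 48→5, 11→2.5
Mean rank = (5 + 2.5) / 2 = 3.75

3.75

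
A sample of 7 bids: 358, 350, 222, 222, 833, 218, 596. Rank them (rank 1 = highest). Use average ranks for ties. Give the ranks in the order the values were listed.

Sorted (descending): 833, 596, 358, 350, 222, 222, 218
The 2 values of 222 occupy positions 5–6 → average rank (5+6)/2 = 5.5.

3, 4, 5.5, 5.5, 1, 7, 2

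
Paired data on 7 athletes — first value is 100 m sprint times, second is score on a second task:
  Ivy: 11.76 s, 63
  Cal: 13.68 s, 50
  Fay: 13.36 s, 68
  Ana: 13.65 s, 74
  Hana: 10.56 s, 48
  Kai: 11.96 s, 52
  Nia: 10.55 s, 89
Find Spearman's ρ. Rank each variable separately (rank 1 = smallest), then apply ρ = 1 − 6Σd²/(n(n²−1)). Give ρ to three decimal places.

Ranks of variable 1: 3, 7, 5, 6, 2, 4, 1
Ranks of variable 2: 4, 2, 5, 6, 1, 3, 7
d = r₁ − r₂: -1, 5, 0, 0, 1, 1, -6
d²: 1, 25, 0, 0, 1, 1, 36; Σd² = 64
ρ = 1 − 6·64/(7·48) = 1 − 384/336 = -0.143

-0.143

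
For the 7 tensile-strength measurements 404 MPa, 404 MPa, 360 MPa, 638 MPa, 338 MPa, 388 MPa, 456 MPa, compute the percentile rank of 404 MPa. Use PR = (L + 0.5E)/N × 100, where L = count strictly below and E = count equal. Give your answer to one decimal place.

57.1

N = 7.
Strictly below 404: 3. Equal to 404: 2.
PR = (3 + 0.5·2)/7 × 100 = 57.1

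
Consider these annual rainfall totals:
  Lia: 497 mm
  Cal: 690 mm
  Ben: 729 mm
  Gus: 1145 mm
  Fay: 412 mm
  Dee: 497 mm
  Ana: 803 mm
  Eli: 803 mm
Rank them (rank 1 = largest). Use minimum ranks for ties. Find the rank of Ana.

2

Sorted (descending): 1145, 803, 803, 729, 690, 497, 497, 412
The 2 values of 803 occupy positions 2–3 → each gets rank 2.
The 2 values of 497 occupy positions 6–7 → each gets rank 6.
Ana has value 803 mm → rank 2.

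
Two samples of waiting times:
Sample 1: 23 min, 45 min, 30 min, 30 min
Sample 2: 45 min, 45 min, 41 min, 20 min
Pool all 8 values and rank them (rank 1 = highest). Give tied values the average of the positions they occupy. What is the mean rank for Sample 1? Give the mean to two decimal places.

5.00

Sorted (descending): 45, 45, 45, 41, 30, 30, 23, 20
The 3 values of 45 occupy positions 1–3 → average rank 2.
The 2 values of 30 occupy positions 5–6 → average rank (5+6)/2 = 5.5.
Sample 1 values → pooled ranks: 23→7, 45→2, 30→5.5, 30→5.5
Mean rank = (7 + 2 + 5.5 + 5.5) / 4 = 5.00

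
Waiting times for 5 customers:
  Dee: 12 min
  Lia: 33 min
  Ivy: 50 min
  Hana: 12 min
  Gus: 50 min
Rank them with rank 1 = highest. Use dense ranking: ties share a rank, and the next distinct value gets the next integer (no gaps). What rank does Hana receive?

Sorted (descending): 50, 50, 33, 12, 12
The 2 values of 50 share dense rank 1.
The 2 values of 12 share dense rank 3.
Remaining distinct values take the next consecutive integers.
Hana has value 12 min → rank 3.

3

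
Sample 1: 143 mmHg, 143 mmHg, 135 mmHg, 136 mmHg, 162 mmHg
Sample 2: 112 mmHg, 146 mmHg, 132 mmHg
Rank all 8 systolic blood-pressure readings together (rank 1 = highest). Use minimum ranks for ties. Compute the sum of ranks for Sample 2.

Sorted (descending): 162, 146, 143, 143, 136, 135, 132, 112
The 2 values of 143 occupy positions 3–4 → each gets rank 3.
Sample 2 values → pooled ranks: 112→8, 146→2, 132→7
Rank sum = 8 + 2 + 7 = 17

17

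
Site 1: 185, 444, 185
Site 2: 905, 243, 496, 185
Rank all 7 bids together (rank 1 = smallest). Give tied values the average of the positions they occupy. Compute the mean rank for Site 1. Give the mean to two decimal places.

Sorted (ascending): 185, 185, 185, 243, 444, 496, 905
The 3 values of 185 occupy positions 1–3 → average rank 2.
Site 1 values → pooled ranks: 185→2, 444→5, 185→2
Mean rank = (2 + 5 + 2) / 3 = 3.00

3.00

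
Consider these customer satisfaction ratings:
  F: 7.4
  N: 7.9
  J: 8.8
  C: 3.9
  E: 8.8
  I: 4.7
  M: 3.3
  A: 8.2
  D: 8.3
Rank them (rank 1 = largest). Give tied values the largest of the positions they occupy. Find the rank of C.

Sorted (descending): 8.8, 8.8, 8.3, 8.2, 7.9, 7.4, 4.7, 3.9, 3.3
The 2 values of 8.8 occupy positions 1–2 → each gets rank 2.
C has value 3.9 → rank 8.

8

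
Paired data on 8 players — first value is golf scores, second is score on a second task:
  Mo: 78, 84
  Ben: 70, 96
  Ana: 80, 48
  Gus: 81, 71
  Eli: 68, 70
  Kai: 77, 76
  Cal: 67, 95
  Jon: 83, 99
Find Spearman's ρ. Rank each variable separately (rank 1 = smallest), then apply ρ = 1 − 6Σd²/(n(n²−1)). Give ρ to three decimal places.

Ranks of variable 1: 5, 3, 6, 7, 2, 4, 1, 8
Ranks of variable 2: 5, 7, 1, 3, 2, 4, 6, 8
d = r₁ − r₂: 0, -4, 5, 4, 0, 0, -5, 0
d²: 0, 16, 25, 16, 0, 0, 25, 0; Σd² = 82
ρ = 1 − 6·82/(8·63) = 1 − 492/504 = 0.024

0.024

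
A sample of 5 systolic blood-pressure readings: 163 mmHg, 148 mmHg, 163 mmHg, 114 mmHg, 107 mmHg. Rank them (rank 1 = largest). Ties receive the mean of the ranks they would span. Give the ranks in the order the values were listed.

1.5, 3, 1.5, 4, 5

Sorted (descending): 163, 163, 148, 114, 107
The 2 values of 163 occupy positions 1–2 → average rank (1+2)/2 = 1.5.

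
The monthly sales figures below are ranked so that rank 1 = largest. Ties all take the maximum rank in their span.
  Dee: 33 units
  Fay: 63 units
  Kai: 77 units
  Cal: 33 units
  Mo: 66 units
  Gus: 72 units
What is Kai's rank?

1

Sorted (descending): 77, 72, 66, 63, 33, 33
The 2 values of 33 occupy positions 5–6 → each gets rank 6.
Kai has value 77 units → rank 1.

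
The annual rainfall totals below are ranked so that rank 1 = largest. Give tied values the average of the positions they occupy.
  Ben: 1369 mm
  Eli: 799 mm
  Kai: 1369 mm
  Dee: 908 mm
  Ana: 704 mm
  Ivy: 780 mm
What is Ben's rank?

1.5

Sorted (descending): 1369, 1369, 908, 799, 780, 704
The 2 values of 1369 occupy positions 1–2 → average rank (1+2)/2 = 1.5.
Ben has value 1369 mm → rank 1.5.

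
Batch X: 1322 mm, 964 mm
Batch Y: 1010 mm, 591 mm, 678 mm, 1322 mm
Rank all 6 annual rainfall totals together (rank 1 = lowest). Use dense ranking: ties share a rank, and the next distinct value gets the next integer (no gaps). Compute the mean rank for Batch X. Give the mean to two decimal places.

4.00

Sorted (ascending): 591, 678, 964, 1010, 1322, 1322
The 2 values of 1322 share dense rank 5.
Remaining distinct values take the next consecutive integers.
Batch X values → pooled ranks: 1322→5, 964→3
Mean rank = (5 + 3) / 2 = 4.00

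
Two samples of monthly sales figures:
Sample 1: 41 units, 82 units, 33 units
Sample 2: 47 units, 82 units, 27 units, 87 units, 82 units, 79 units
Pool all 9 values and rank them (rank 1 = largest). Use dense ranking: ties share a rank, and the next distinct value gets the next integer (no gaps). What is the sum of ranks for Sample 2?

19

Sorted (descending): 87, 82, 82, 82, 79, 47, 41, 33, 27
The 3 values of 82 share dense rank 2.
Remaining distinct values take the next consecutive integers.
Sample 2 values → pooled ranks: 47→4, 82→2, 27→7, 87→1, 82→2, 79→3
Rank sum = 4 + 2 + 7 + 1 + 2 + 3 = 19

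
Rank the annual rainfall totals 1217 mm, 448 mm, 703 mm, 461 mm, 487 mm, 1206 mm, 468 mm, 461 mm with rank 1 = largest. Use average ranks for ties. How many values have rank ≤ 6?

Sorted (descending): 1217, 1206, 703, 487, 468, 461, 461, 448
The 2 values of 461 occupy positions 6–7 → average rank (6+7)/2 = 6.5.
Ranks ≤ 6: {1, 2, 3, 4, 5} → 5 values.

5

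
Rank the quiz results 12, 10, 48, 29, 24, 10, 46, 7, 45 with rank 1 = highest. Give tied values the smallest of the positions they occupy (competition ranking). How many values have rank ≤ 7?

8

Sorted (descending): 48, 46, 45, 29, 24, 12, 10, 10, 7
The 2 values of 10 occupy positions 7–8 → each gets rank 7.
Ranks ≤ 7: {1, 2, 3, 4, 5, 6, 7, 7} → 8 values.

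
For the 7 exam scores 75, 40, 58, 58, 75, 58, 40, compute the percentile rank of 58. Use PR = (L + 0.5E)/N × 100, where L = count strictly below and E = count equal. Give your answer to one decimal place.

N = 7.
Strictly below 58: 2. Equal to 58: 3.
PR = (2 + 0.5·3)/7 × 100 = 50.0

50.0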